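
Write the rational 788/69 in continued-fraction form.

[11; 2, 2, 1, 1, 1, 3]

Run the Euclidean algorithm on 788 and 69; the successive quotients are the partial quotients a_0, a_1, ... (each step inverts the fractional part left over by the previous one):
  788 = 11*69 + 29, so a_0 = 11.
  69 = 2*29 + 11, so a_1 = 2.
  29 = 2*11 + 7, so a_2 = 2.
  11 = 1*7 + 4, so a_3 = 1.
  7 = 1*4 + 3, so a_4 = 1.
  4 = 1*3 + 1, so a_5 = 1.
  3 = 3*1 + 0, so a_6 = 3.
The remainder reaches 0 after 7 divisions, so the expansion has 7 partial quotients, read off in order.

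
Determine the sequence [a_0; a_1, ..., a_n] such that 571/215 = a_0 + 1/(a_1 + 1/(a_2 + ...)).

Run the Euclidean algorithm on 571 and 215; the successive quotients are the partial quotients a_0, a_1, ... (each step inverts the fractional part left over by the previous one):
  571 = 2*215 + 141, so a_0 = 2.
  215 = 1*141 + 74, so a_1 = 1.
  141 = 1*74 + 67, so a_2 = 1.
  74 = 1*67 + 7, so a_3 = 1.
  67 = 9*7 + 4, so a_4 = 9.
  7 = 1*4 + 3, so a_5 = 1.
  4 = 1*3 + 1, so a_6 = 1.
  3 = 3*1 + 0, so a_7 = 3.
The remainder reaches 0 after 8 divisions, so the expansion has 8 partial quotients, read off in order.

[2; 1, 1, 1, 9, 1, 1, 3]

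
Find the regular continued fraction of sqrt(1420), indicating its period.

[37; (1, 2, 6, 1, 1, 14, 1, 1, 6, 2, 1, 74)]

Write x_i = (sqrt(1420) + m_i)/d_i with (m_0, d_0) = (0, 1). a_0 = floor(sqrt(1420)) = 37, since 37^2 = 1369 <= 1420 < 1444 = 38^2.
Iterate m_{i+1} = d_i*a_i - m_i, d_{i+1} = (1420 - m_{i+1}^2)/d_i, a_{i+1} = floor((a_0 + m_{i+1})/d_{i+1}):
  m_1 = 1*37 - 0 = 37, d_1 = (1420 - 37^2)/1 = 51/1 = 51, a_1 = floor((37 + 37)/51) = 1.
  m_2 = 51*1 - 37 = 14, d_2 = (1420 - 14^2)/51 = 1224/51 = 24, a_2 = floor((37 + 14)/24) = 2.
  m_3 = 24*2 - 14 = 34, d_3 = (1420 - 34^2)/24 = 264/24 = 11, a_3 = floor((37 + 34)/11) = 6.
  m_4 = 11*6 - 34 = 32, d_4 = (1420 - 32^2)/11 = 396/11 = 36, a_4 = floor((37 + 32)/36) = 1.
  m_5 = 36*1 - 32 = 4, d_5 = (1420 - 4^2)/36 = 1404/36 = 39, a_5 = floor((37 + 4)/39) = 1.
  m_6 = 39*1 - 4 = 35, d_6 = (1420 - 35^2)/39 = 195/39 = 5, a_6 = floor((37 + 35)/5) = 14.
  m_7 = 5*14 - 35 = 35, d_7 = (1420 - 35^2)/5 = 195/5 = 39, a_7 = floor((37 + 35)/39) = 1.
  m_8 = 39*1 - 35 = 4, d_8 = (1420 - 4^2)/39 = 1404/39 = 36, a_8 = floor((37 + 4)/36) = 1.
  m_9 = 36*1 - 4 = 32, d_9 = (1420 - 32^2)/36 = 396/36 = 11, a_9 = floor((37 + 32)/11) = 6.
  m_10 = 11*6 - 32 = 34, d_10 = (1420 - 34^2)/11 = 264/11 = 24, a_10 = floor((37 + 34)/24) = 2.
  m_11 = 24*2 - 34 = 14, d_11 = (1420 - 14^2)/24 = 1224/24 = 51, a_11 = floor((37 + 14)/51) = 1.
  m_12 = 51*1 - 14 = 37, d_12 = (1420 - 37^2)/51 = 51/51 = 1, a_12 = floor((37 + 37)/1) = 74.
  m_13 = 1*74 - 37 = 37, d_13 = (1420 - 37^2)/1 = 51/1 = 51: (m_13, d_13) = (m_1, d_1) = (37, 51), so from here the quotients repeat a_1, ..., a_12; the period length is 12.
Hence the expansion of sqrt(1420) is a_0 = 37 followed by the repeating block 1, 2, 6, 1, 1, 14, 1, 1, 6, 2, 1, 74 (period 12).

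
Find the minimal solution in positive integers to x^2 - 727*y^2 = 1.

First expand sqrt(727) as a continued fraction. With x_i = (sqrt(727) + m_i)/d_i and (m_0, d_0) = (0, 1): a_0 = floor(sqrt(727)) = 26, since 26^2 = 676 <= 727 < 729 = 27^2.
Iterate m_{i+1} = d_i*a_i - m_i, d_{i+1} = (727 - m_{i+1}^2)/d_i, a_{i+1} = floor((a_0 + m_{i+1})/d_{i+1}):
  m_1 = 1*26 - 0 = 26, d_1 = (727 - 26^2)/1 = 51/1 = 51, a_1 = floor((26 + 26)/51) = 1.
  m_2 = 51*1 - 26 = 25, d_2 = (727 - 25^2)/51 = 102/51 = 2, a_2 = floor((26 + 25)/2) = 25.
  m_3 = 2*25 - 25 = 25, d_3 = (727 - 25^2)/2 = 102/2 = 51, a_3 = floor((26 + 25)/51) = 1.
  m_4 = 51*1 - 25 = 26, d_4 = (727 - 26^2)/51 = 51/51 = 1, a_4 = floor((26 + 26)/1) = 52.
  m_5 = 1*52 - 26 = 26, d_5 = (727 - 26^2)/1 = 51/1 = 51: (m_5, d_5) = (m_1, d_1) = (26, 51), so from here the quotients repeat a_1, ..., a_4; the period length is 4.
So sqrt(727) = [26; (1, 25, 1, 52)] with period length k = 4.
k is even, so the fundamental solution of x^2 - 727y^2 = 1 is (p_{k-1}, q_{k-1}) = (p_3, q_3); compute convergents through index 3.
Convergents (p_i = a_i*p_{i-1} + p_{i-2}, q_i = a_i*q_{i-1} + q_{i-2} with p_{-2}=0, p_{-1}=1, q_{-2}=1, q_{-1}=0):
  i=0: a_0=26, p_0 = 26*1 + 0 = 26, q_0 = 26*0 + 1 = 1.
  i=1: a_1=1, p_1 = 1*26 + 1 = 27, q_1 = 1*1 + 0 = 1.
  i=2: a_2=25, p_2 = 25*27 + 26 = 701, q_2 = 25*1 + 1 = 26.
  i=3: a_3=1, p_3 = 1*701 + 27 = 728, q_3 = 1*26 + 1 = 27.
Check: 728^2 - 727*27^2 = 529984 - 529983 = 1, so (x, y) = (728, 27) solves the equation, and by the theorem it is the least positive solution.

(x, y) = (728, 27)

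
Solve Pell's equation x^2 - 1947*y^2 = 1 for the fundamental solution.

(x, y) = (353, 8)

First expand sqrt(1947) as a continued fraction. With x_i = (sqrt(1947) + m_i)/d_i and (m_0, d_0) = (0, 1): a_0 = floor(sqrt(1947)) = 44, since 44^2 = 1936 <= 1947 < 2025 = 45^2.
Iterate m_{i+1} = d_i*a_i - m_i, d_{i+1} = (1947 - m_{i+1}^2)/d_i, a_{i+1} = floor((a_0 + m_{i+1})/d_{i+1}):
  m_1 = 1*44 - 0 = 44, d_1 = (1947 - 44^2)/1 = 11/1 = 11, a_1 = floor((44 + 44)/11) = 8.
  m_2 = 11*8 - 44 = 44, d_2 = (1947 - 44^2)/11 = 11/11 = 1, a_2 = floor((44 + 44)/1) = 88.
  m_3 = 1*88 - 44 = 44, d_3 = (1947 - 44^2)/1 = 11/1 = 11: (m_3, d_3) = (m_1, d_1) = (44, 11), so from here the quotients repeat a_1, a_2; the period length is 2.
So sqrt(1947) = [44; (8, 88)] with period length k = 2.
k is even, so the fundamental solution of x^2 - 1947y^2 = 1 is (p_{k-1}, q_{k-1}) = (p_1, q_1); compute convergents through index 1.
Convergents (p_i = a_i*p_{i-1} + p_{i-2}, q_i = a_i*q_{i-1} + q_{i-2} with p_{-2}=0, p_{-1}=1, q_{-2}=1, q_{-1}=0):
  i=0: a_0=44, p_0 = 44*1 + 0 = 44, q_0 = 44*0 + 1 = 1.
  i=1: a_1=8, p_1 = 8*44 + 1 = 353, q_1 = 8*1 + 0 = 8.
Check: 353^2 - 1947*8^2 = 124609 - 124608 = 1, so (x, y) = (353, 8) solves the equation, and by the theorem it is the least positive solution.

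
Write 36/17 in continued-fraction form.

Run the Euclidean algorithm on 36 and 17; the successive quotients are the partial quotients a_0, a_1, ... (each step inverts the fractional part left over by the previous one):
  36 = 2*17 + 2, so a_0 = 2.
  17 = 8*2 + 1, so a_1 = 8.
  2 = 2*1 + 0, so a_2 = 2.
The remainder reaches 0 after 3 divisions, so the expansion has 3 partial quotients, read off in order.

[2; 8, 2]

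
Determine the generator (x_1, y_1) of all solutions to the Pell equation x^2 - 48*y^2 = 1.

First expand sqrt(48) as a continued fraction. With x_i = (sqrt(48) + m_i)/d_i and (m_0, d_0) = (0, 1): a_0 = floor(sqrt(48)) = 6, since 6^2 = 36 <= 48 < 49 = 7^2.
Iterate m_{i+1} = d_i*a_i - m_i, d_{i+1} = (48 - m_{i+1}^2)/d_i, a_{i+1} = floor((a_0 + m_{i+1})/d_{i+1}):
  m_1 = 1*6 - 0 = 6, d_1 = (48 - 6^2)/1 = 12/1 = 12, a_1 = floor((6 + 6)/12) = 1.
  m_2 = 12*1 - 6 = 6, d_2 = (48 - 6^2)/12 = 12/12 = 1, a_2 = floor((6 + 6)/1) = 12.
  m_3 = 1*12 - 6 = 6, d_3 = (48 - 6^2)/1 = 12/1 = 12: (m_3, d_3) = (m_1, d_1) = (6, 12), so from here the quotients repeat a_1, a_2; the period length is 2.
So sqrt(48) = [6; (1, 12)] with period length k = 2.
k is even, so the fundamental solution of x^2 - 48y^2 = 1 is (p_{k-1}, q_{k-1}) = (p_1, q_1); compute convergents through index 1.
Convergents (p_i = a_i*p_{i-1} + p_{i-2}, q_i = a_i*q_{i-1} + q_{i-2} with p_{-2}=0, p_{-1}=1, q_{-2}=1, q_{-1}=0):
  i=0: a_0=6, p_0 = 6*1 + 0 = 6, q_0 = 6*0 + 1 = 1.
  i=1: a_1=1, p_1 = 1*6 + 1 = 7, q_1 = 1*1 + 0 = 1.
Check: 7^2 - 48*1^2 = 49 - 48 = 1, so (x, y) = (7, 1) solves the equation, and by the theorem it is the least positive solution.

(x, y) = (7, 1)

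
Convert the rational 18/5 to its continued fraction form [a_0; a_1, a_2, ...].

[3; 1, 1, 2]

Run the Euclidean algorithm on 18 and 5; the successive quotients are the partial quotients a_0, a_1, ... (each step inverts the fractional part left over by the previous one):
  18 = 3*5 + 3, so a_0 = 3.
  5 = 1*3 + 2, so a_1 = 1.
  3 = 1*2 + 1, so a_2 = 1.
  2 = 2*1 + 0, so a_3 = 2.
The remainder reaches 0 after 4 divisions, so the expansion has 4 partial quotients, read off in order.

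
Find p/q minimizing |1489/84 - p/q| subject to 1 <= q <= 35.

195/11

Expand x = 1489/84 as a continued fraction with the Euclidean algorithm:
  1489 = 17*84 + 61, so a_0 = 17.
  84 = 1*61 + 23, so a_1 = 1.
  61 = 2*23 + 15, so a_2 = 2.
  23 = 1*15 + 8, so a_3 = 1.
  15 = 1*8 + 7, so a_4 = 1.
  8 = 1*7 + 1, so a_5 = 1.
  7 = 7*1 + 0, so a_6 = 7.
so x = [17; 1, 2, 1, 1, 1, 7].
Convergents (p_i = a_i*p_{i-1} + p_{i-2}, q_i = a_i*q_{i-1} + q_{i-2} with p_{-2}=0, p_{-1}=1, q_{-2}=1, q_{-1}=0), until the denominator exceeds 35:
  i=0: a_0=17, p_0 = 17*1 + 0 = 17, q_0 = 17*0 + 1 = 1.
  i=1: a_1=1, p_1 = 1*17 + 1 = 18, q_1 = 1*1 + 0 = 1.
  i=2: a_2=2, p_2 = 2*18 + 17 = 53, q_2 = 2*1 + 1 = 3.
  i=3: a_3=1, p_3 = 1*53 + 18 = 71, q_3 = 1*3 + 1 = 4.
  i=4: a_4=1, p_4 = 1*71 + 53 = 124, q_4 = 1*4 + 3 = 7.
  i=5: a_5=1, p_5 = 1*124 + 71 = 195, q_5 = 1*7 + 4 = 11.
  i=6: a_6=7, p_6 = 7*195 + 124 = 1489, q_6 = 7*11 + 7 = 84.
q_6 = 84 > 35, so the last convergent with denominator <= 35 is p_5/q_5 = 195/11.
The closest fraction with denominator <= 35 is either p_5/q_5 or the intermediate fraction (k*p_5 + p_4)/(k*q_5 + q_4) with the largest k >= 1 whose denominator stays <= 35; these approach x as k grows, and every other convergent or intermediate fraction in range is farther away.
Largest k: floor((35 - q_4)/q_5) = floor((35 - 7)/11) = 2.
That gives (2*195 + 124)/(2*11 + 7) = 514/29.
Compare the errors: |x - 195/11| = |1489*11 - 195*84|/(84*11) = 1/924, and |x - 514/29| = |1489*29 - 514*84|/(84*29) = 5/2436.
Cross-multiplying, 1*2436 = 2436 < 4620 = 5*924, so 1/924 is smaller: the convergent 195/11 is closer to x than 514/29.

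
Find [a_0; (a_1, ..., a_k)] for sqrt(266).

Write x_i = (sqrt(266) + m_i)/d_i with (m_0, d_0) = (0, 1). a_0 = floor(sqrt(266)) = 16, since 16^2 = 256 <= 266 < 289 = 17^2.
Iterate m_{i+1} = d_i*a_i - m_i, d_{i+1} = (266 - m_{i+1}^2)/d_i, a_{i+1} = floor((a_0 + m_{i+1})/d_{i+1}):
  m_1 = 1*16 - 0 = 16, d_1 = (266 - 16^2)/1 = 10/1 = 10, a_1 = floor((16 + 16)/10) = 3.
  m_2 = 10*3 - 16 = 14, d_2 = (266 - 14^2)/10 = 70/10 = 7, a_2 = floor((16 + 14)/7) = 4.
  m_3 = 7*4 - 14 = 14, d_3 = (266 - 14^2)/7 = 70/7 = 10, a_3 = floor((16 + 14)/10) = 3.
  m_4 = 10*3 - 14 = 16, d_4 = (266 - 16^2)/10 = 10/10 = 1, a_4 = floor((16 + 16)/1) = 32.
  m_5 = 1*32 - 16 = 16, d_5 = (266 - 16^2)/1 = 10/1 = 10: (m_5, d_5) = (m_1, d_1) = (16, 10), so from here the quotients repeat a_1, ..., a_4; the period length is 4.
Hence the expansion of sqrt(266) is a_0 = 16 followed by the repeating block 3, 4, 3, 32 (period 4).

[16; (3, 4, 3, 32)]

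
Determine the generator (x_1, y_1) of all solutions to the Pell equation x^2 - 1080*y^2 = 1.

(x, y) = (5291, 161)

First expand sqrt(1080) as a continued fraction. With x_i = (sqrt(1080) + m_i)/d_i and (m_0, d_0) = (0, 1): a_0 = floor(sqrt(1080)) = 32, since 32^2 = 1024 <= 1080 < 1089 = 33^2.
Iterate m_{i+1} = d_i*a_i - m_i, d_{i+1} = (1080 - m_{i+1}^2)/d_i, a_{i+1} = floor((a_0 + m_{i+1})/d_{i+1}):
  m_1 = 1*32 - 0 = 32, d_1 = (1080 - 32^2)/1 = 56/1 = 56, a_1 = floor((32 + 32)/56) = 1.
  m_2 = 56*1 - 32 = 24, d_2 = (1080 - 24^2)/56 = 504/56 = 9, a_2 = floor((32 + 24)/9) = 6.
  m_3 = 9*6 - 24 = 30, d_3 = (1080 - 30^2)/9 = 180/9 = 20, a_3 = floor((32 + 30)/20) = 3.
  m_4 = 20*3 - 30 = 30, d_4 = (1080 - 30^2)/20 = 180/20 = 9, a_4 = floor((32 + 30)/9) = 6.
  m_5 = 9*6 - 30 = 24, d_5 = (1080 - 24^2)/9 = 504/9 = 56, a_5 = floor((32 + 24)/56) = 1.
  m_6 = 56*1 - 24 = 32, d_6 = (1080 - 32^2)/56 = 56/56 = 1, a_6 = floor((32 + 32)/1) = 64.
  m_7 = 1*64 - 32 = 32, d_7 = (1080 - 32^2)/1 = 56/1 = 56: (m_7, d_7) = (m_1, d_1) = (32, 56), so from here the quotients repeat a_1, ..., a_6; the period length is 6.
So sqrt(1080) = [32; (1, 6, 3, 6, 1, 64)] with period length k = 6.
k is even, so the fundamental solution of x^2 - 1080y^2 = 1 is (p_{k-1}, q_{k-1}) = (p_5, q_5); compute convergents through index 5.
Convergents (p_i = a_i*p_{i-1} + p_{i-2}, q_i = a_i*q_{i-1} + q_{i-2} with p_{-2}=0, p_{-1}=1, q_{-2}=1, q_{-1}=0):
  i=0: a_0=32, p_0 = 32*1 + 0 = 32, q_0 = 32*0 + 1 = 1.
  i=1: a_1=1, p_1 = 1*32 + 1 = 33, q_1 = 1*1 + 0 = 1.
  i=2: a_2=6, p_2 = 6*33 + 32 = 230, q_2 = 6*1 + 1 = 7.
  i=3: a_3=3, p_3 = 3*230 + 33 = 723, q_3 = 3*7 + 1 = 22.
  i=4: a_4=6, p_4 = 6*723 + 230 = 4568, q_4 = 6*22 + 7 = 139.
  i=5: a_5=1, p_5 = 1*4568 + 723 = 5291, q_5 = 1*139 + 22 = 161.
Check: 5291^2 - 1080*161^2 = 27994681 - 27994680 = 1, so (x, y) = (5291, 161) solves the equation, and by the theorem it is the least positive solution.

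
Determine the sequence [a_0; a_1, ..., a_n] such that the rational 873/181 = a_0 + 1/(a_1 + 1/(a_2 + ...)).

Run the Euclidean algorithm on 873 and 181; the successive quotients are the partial quotients a_0, a_1, ... (each step inverts the fractional part left over by the previous one):
  873 = 4*181 + 149, so a_0 = 4.
  181 = 1*149 + 32, so a_1 = 1.
  149 = 4*32 + 21, so a_2 = 4.
  32 = 1*21 + 11, so a_3 = 1.
  21 = 1*11 + 10, so a_4 = 1.
  11 = 1*10 + 1, so a_5 = 1.
  10 = 10*1 + 0, so a_6 = 10.
The remainder reaches 0 after 7 divisions, so the expansion has 7 partial quotients, read off in order.

[4; 1, 4, 1, 1, 1, 10]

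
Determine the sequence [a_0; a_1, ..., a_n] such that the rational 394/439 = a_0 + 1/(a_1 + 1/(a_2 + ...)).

Run the Euclidean algorithm on 394 and 439; the successive quotients are the partial quotients a_0, a_1, ... (each step inverts the fractional part left over by the previous one):
  394 = 0*439 + 394, so a_0 = 0.
  439 = 1*394 + 45, so a_1 = 1.
  394 = 8*45 + 34, so a_2 = 8.
  45 = 1*34 + 11, so a_3 = 1.
  34 = 3*11 + 1, so a_4 = 3.
  11 = 11*1 + 0, so a_5 = 11.
The remainder reaches 0 after 6 divisions, so the expansion has 6 partial quotients, read off in order.

[0; 1, 8, 1, 3, 11]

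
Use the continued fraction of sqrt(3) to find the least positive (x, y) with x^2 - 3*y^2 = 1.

First expand sqrt(3) as a continued fraction. With x_i = (sqrt(3) + m_i)/d_i and (m_0, d_0) = (0, 1): a_0 = floor(sqrt(3)) = 1, since 1^2 = 1 <= 3 < 4 = 2^2.
Iterate m_{i+1} = d_i*a_i - m_i, d_{i+1} = (3 - m_{i+1}^2)/d_i, a_{i+1} = floor((a_0 + m_{i+1})/d_{i+1}):
  m_1 = 1*1 - 0 = 1, d_1 = (3 - 1^2)/1 = 2/1 = 2, a_1 = floor((1 + 1)/2) = 1.
  m_2 = 2*1 - 1 = 1, d_2 = (3 - 1^2)/2 = 2/2 = 1, a_2 = floor((1 + 1)/1) = 2.
  m_3 = 1*2 - 1 = 1, d_3 = (3 - 1^2)/1 = 2/1 = 2: (m_3, d_3) = (m_1, d_1) = (1, 2), so from here the quotients repeat a_1, a_2; the period length is 2.
So sqrt(3) = [1; (1, 2)] with period length k = 2.
k is even, so the fundamental solution of x^2 - 3y^2 = 1 is (p_{k-1}, q_{k-1}) = (p_1, q_1); compute convergents through index 1.
Convergents (p_i = a_i*p_{i-1} + p_{i-2}, q_i = a_i*q_{i-1} + q_{i-2} with p_{-2}=0, p_{-1}=1, q_{-2}=1, q_{-1}=0):
  i=0: a_0=1, p_0 = 1*1 + 0 = 1, q_0 = 1*0 + 1 = 1.
  i=1: a_1=1, p_1 = 1*1 + 1 = 2, q_1 = 1*1 + 0 = 1.
Check: 2^2 - 3*1^2 = 4 - 3 = 1, so (x, y) = (2, 1) solves the equation, and by the theorem it is the least positive solution.

(x, y) = (2, 1)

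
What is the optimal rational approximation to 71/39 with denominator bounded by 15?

20/11

Expand x = 71/39 as a continued fraction with the Euclidean algorithm:
  71 = 1*39 + 32, so a_0 = 1.
  39 = 1*32 + 7, so a_1 = 1.
  32 = 4*7 + 4, so a_2 = 4.
  7 = 1*4 + 3, so a_3 = 1.
  4 = 1*3 + 1, so a_4 = 1.
  3 = 3*1 + 0, so a_5 = 3.
so x = [1; 1, 4, 1, 1, 3].
Convergents (p_i = a_i*p_{i-1} + p_{i-2}, q_i = a_i*q_{i-1} + q_{i-2} with p_{-2}=0, p_{-1}=1, q_{-2}=1, q_{-1}=0), until the denominator exceeds 15:
  i=0: a_0=1, p_0 = 1*1 + 0 = 1, q_0 = 1*0 + 1 = 1.
  i=1: a_1=1, p_1 = 1*1 + 1 = 2, q_1 = 1*1 + 0 = 1.
  i=2: a_2=4, p_2 = 4*2 + 1 = 9, q_2 = 4*1 + 1 = 5.
  i=3: a_3=1, p_3 = 1*9 + 2 = 11, q_3 = 1*5 + 1 = 6.
  i=4: a_4=1, p_4 = 1*11 + 9 = 20, q_4 = 1*6 + 5 = 11.
  i=5: a_5=3, p_5 = 3*20 + 11 = 71, q_5 = 3*11 + 6 = 39.
q_5 = 39 > 15, so the last convergent with denominator <= 15 is p_4/q_4 = 20/11.
The closest fraction with denominator <= 15 is either p_4/q_4 or the intermediate fraction (k*p_4 + p_3)/(k*q_4 + q_3) with the largest k >= 1 whose denominator stays <= 15; these approach x as k grows, and every other convergent or intermediate fraction in range is farther away.
Largest k: floor((15 - q_3)/q_4) = floor((15 - 6)/11) = 0.
Since k = 0, no intermediate fraction beyond p_4/q_4 has denominator <= 15, so the convergent 20/11 is the closest (its error is |71*11 - 20*39|/(39*11) = 1/429).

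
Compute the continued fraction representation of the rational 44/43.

[1; 43]

Run the Euclidean algorithm on 44 and 43; the successive quotients are the partial quotients a_0, a_1, ... (each step inverts the fractional part left over by the previous one):
  44 = 1*43 + 1, so a_0 = 1.
  43 = 43*1 + 0, so a_1 = 43.
The remainder reaches 0 after 2 divisions, so the expansion has 2 partial quotients, read off in order.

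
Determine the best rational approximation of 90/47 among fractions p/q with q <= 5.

2/1

Expand x = 90/47 as a continued fraction with the Euclidean algorithm:
  90 = 1*47 + 43, so a_0 = 1.
  47 = 1*43 + 4, so a_1 = 1.
  43 = 10*4 + 3, so a_2 = 10.
  4 = 1*3 + 1, so a_3 = 1.
  3 = 3*1 + 0, so a_4 = 3.
so x = [1; 1, 10, 1, 3].
Convergents (p_i = a_i*p_{i-1} + p_{i-2}, q_i = a_i*q_{i-1} + q_{i-2} with p_{-2}=0, p_{-1}=1, q_{-2}=1, q_{-1}=0), until the denominator exceeds 5:
  i=0: a_0=1, p_0 = 1*1 + 0 = 1, q_0 = 1*0 + 1 = 1.
  i=1: a_1=1, p_1 = 1*1 + 1 = 2, q_1 = 1*1 + 0 = 1.
  i=2: a_2=10, p_2 = 10*2 + 1 = 21, q_2 = 10*1 + 1 = 11.
q_2 = 11 > 5, so the last convergent with denominator <= 5 is p_1/q_1 = 2/1.
The closest fraction with denominator <= 5 is either p_1/q_1 or the intermediate fraction (k*p_1 + p_0)/(k*q_1 + q_0) with the largest k >= 1 whose denominator stays <= 5; these approach x as k grows, and every other convergent or intermediate fraction in range is farther away.
Largest k: floor((5 - q_0)/q_1) = floor((5 - 1)/1) = 4.
That gives (4*2 + 1)/(4*1 + 1) = 9/5.
Compare the errors: |x - 2/1| = |90*1 - 2*47|/(47*1) = 4/47, and |x - 9/5| = |90*5 - 9*47|/(47*5) = 27/235.
Cross-multiplying, 4*235 = 940 < 1269 = 27*47, so 4/47 is smaller: the convergent 2/1 is closer to x than 9/5.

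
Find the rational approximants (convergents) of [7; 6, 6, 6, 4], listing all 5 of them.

Using the convergent recurrence p_i = a_i*p_{i-1} + p_{i-2}, q_i = a_i*q_{i-1} + q_{i-2} with p_{-2}=0, p_{-1}=1, q_{-2}=1, q_{-1}=0:
  i=0: a_0=7, p_0 = 7*1 + 0 = 7, q_0 = 7*0 + 1 = 1.
  i=1: a_1=6, p_1 = 6*7 + 1 = 43, q_1 = 6*1 + 0 = 6.
  i=2: a_2=6, p_2 = 6*43 + 7 = 265, q_2 = 6*6 + 1 = 37.
  i=3: a_3=6, p_3 = 6*265 + 43 = 1633, q_3 = 6*37 + 6 = 228.
  i=4: a_4=4, p_4 = 4*1633 + 265 = 6797, q_4 = 4*228 + 37 = 949.

7/1, 43/6, 265/37, 1633/228, 6797/949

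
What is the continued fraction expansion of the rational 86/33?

[2; 1, 1, 1, 1, 6]

Run the Euclidean algorithm on 86 and 33; the successive quotients are the partial quotients a_0, a_1, ... (each step inverts the fractional part left over by the previous one):
  86 = 2*33 + 20, so a_0 = 2.
  33 = 1*20 + 13, so a_1 = 1.
  20 = 1*13 + 7, so a_2 = 1.
  13 = 1*7 + 6, so a_3 = 1.
  7 = 1*6 + 1, so a_4 = 1.
  6 = 6*1 + 0, so a_5 = 6.
The remainder reaches 0 after 6 divisions, so the expansion has 6 partial quotients, read off in order.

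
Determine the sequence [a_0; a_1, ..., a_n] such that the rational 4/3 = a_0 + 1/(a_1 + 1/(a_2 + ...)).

[1; 3]

Run the Euclidean algorithm on 4 and 3; the successive quotients are the partial quotients a_0, a_1, ... (each step inverts the fractional part left over by the previous one):
  4 = 1*3 + 1, so a_0 = 1.
  3 = 3*1 + 0, so a_1 = 3.
The remainder reaches 0 after 2 divisions, so the expansion has 2 partial quotients, read off in order.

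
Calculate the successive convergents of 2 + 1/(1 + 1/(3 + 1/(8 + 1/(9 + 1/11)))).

2/1, 3/1, 11/4, 91/33, 830/301, 9221/3344

Using the convergent recurrence p_i = a_i*p_{i-1} + p_{i-2}, q_i = a_i*q_{i-1} + q_{i-2} with p_{-2}=0, p_{-1}=1, q_{-2}=1, q_{-1}=0:
  i=0: a_0=2, p_0 = 2*1 + 0 = 2, q_0 = 2*0 + 1 = 1.
  i=1: a_1=1, p_1 = 1*2 + 1 = 3, q_1 = 1*1 + 0 = 1.
  i=2: a_2=3, p_2 = 3*3 + 2 = 11, q_2 = 3*1 + 1 = 4.
  i=3: a_3=8, p_3 = 8*11 + 3 = 91, q_3 = 8*4 + 1 = 33.
  i=4: a_4=9, p_4 = 9*91 + 11 = 830, q_4 = 9*33 + 4 = 301.
  i=5: a_5=11, p_5 = 11*830 + 91 = 9221, q_5 = 11*301 + 33 = 3344.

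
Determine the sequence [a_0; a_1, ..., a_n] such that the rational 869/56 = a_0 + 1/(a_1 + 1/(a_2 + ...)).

[15; 1, 1, 13, 2]

Run the Euclidean algorithm on 869 and 56; the successive quotients are the partial quotients a_0, a_1, ... (each step inverts the fractional part left over by the previous one):
  869 = 15*56 + 29, so a_0 = 15.
  56 = 1*29 + 27, so a_1 = 1.
  29 = 1*27 + 2, so a_2 = 1.
  27 = 13*2 + 1, so a_3 = 13.
  2 = 2*1 + 0, so a_4 = 2.
The remainder reaches 0 after 5 divisions, so the expansion has 5 partial quotients, read off in order.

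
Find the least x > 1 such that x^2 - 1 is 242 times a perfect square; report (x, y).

(x, y) = (19601, 1260)

First expand sqrt(242) as a continued fraction. With x_i = (sqrt(242) + m_i)/d_i and (m_0, d_0) = (0, 1): a_0 = floor(sqrt(242)) = 15, since 15^2 = 225 <= 242 < 256 = 16^2.
Iterate m_{i+1} = d_i*a_i - m_i, d_{i+1} = (242 - m_{i+1}^2)/d_i, a_{i+1} = floor((a_0 + m_{i+1})/d_{i+1}):
  m_1 = 1*15 - 0 = 15, d_1 = (242 - 15^2)/1 = 17/1 = 17, a_1 = floor((15 + 15)/17) = 1.
  m_2 = 17*1 - 15 = 2, d_2 = (242 - 2^2)/17 = 238/17 = 14, a_2 = floor((15 + 2)/14) = 1.
  m_3 = 14*1 - 2 = 12, d_3 = (242 - 12^2)/14 = 98/14 = 7, a_3 = floor((15 + 12)/7) = 3.
  m_4 = 7*3 - 12 = 9, d_4 = (242 - 9^2)/7 = 161/7 = 23, a_4 = floor((15 + 9)/23) = 1.
  m_5 = 23*1 - 9 = 14, d_5 = (242 - 14^2)/23 = 46/23 = 2, a_5 = floor((15 + 14)/2) = 14.
  m_6 = 2*14 - 14 = 14, d_6 = (242 - 14^2)/2 = 46/2 = 23, a_6 = floor((15 + 14)/23) = 1.
  m_7 = 23*1 - 14 = 9, d_7 = (242 - 9^2)/23 = 161/23 = 7, a_7 = floor((15 + 9)/7) = 3.
  m_8 = 7*3 - 9 = 12, d_8 = (242 - 12^2)/7 = 98/7 = 14, a_8 = floor((15 + 12)/14) = 1.
  m_9 = 14*1 - 12 = 2, d_9 = (242 - 2^2)/14 = 238/14 = 17, a_9 = floor((15 + 2)/17) = 1.
  m_10 = 17*1 - 2 = 15, d_10 = (242 - 15^2)/17 = 17/17 = 1, a_10 = floor((15 + 15)/1) = 30.
  m_11 = 1*30 - 15 = 15, d_11 = (242 - 15^2)/1 = 17/1 = 17: (m_11, d_11) = (m_1, d_1) = (15, 17), so from here the quotients repeat a_1, ..., a_10; the period length is 10.
So sqrt(242) = [15; (1, 1, 3, 1, 14, 1, 3, 1, 1, 30)] with period length k = 10.
k is even, so the fundamental solution of x^2 - 242y^2 = 1 is (p_{k-1}, q_{k-1}) = (p_9, q_9); compute convergents through index 9.
Convergents (p_i = a_i*p_{i-1} + p_{i-2}, q_i = a_i*q_{i-1} + q_{i-2} with p_{-2}=0, p_{-1}=1, q_{-2}=1, q_{-1}=0):
  i=0: a_0=15, p_0 = 15*1 + 0 = 15, q_0 = 15*0 + 1 = 1.
  i=1: a_1=1, p_1 = 1*15 + 1 = 16, q_1 = 1*1 + 0 = 1.
  i=2: a_2=1, p_2 = 1*16 + 15 = 31, q_2 = 1*1 + 1 = 2.
  i=3: a_3=3, p_3 = 3*31 + 16 = 109, q_3 = 3*2 + 1 = 7.
  i=4: a_4=1, p_4 = 1*109 + 31 = 140, q_4 = 1*7 + 2 = 9.
  i=5: a_5=14, p_5 = 14*140 + 109 = 2069, q_5 = 14*9 + 7 = 133.
  i=6: a_6=1, p_6 = 1*2069 + 140 = 2209, q_6 = 1*133 + 9 = 142.
  i=7: a_7=3, p_7 = 3*2209 + 2069 = 8696, q_7 = 3*142 + 133 = 559.
  i=8: a_8=1, p_8 = 1*8696 + 2209 = 10905, q_8 = 1*559 + 142 = 701.
  i=9: a_9=1, p_9 = 1*10905 + 8696 = 19601, q_9 = 1*701 + 559 = 1260.
Check: 19601^2 - 242*1260^2 = 384199201 - 384199200 = 1, so (x, y) = (19601, 1260) solves the equation, and by the theorem it is the least positive solution.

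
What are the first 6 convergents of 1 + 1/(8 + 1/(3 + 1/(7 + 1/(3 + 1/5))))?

Using the convergent recurrence p_i = a_i*p_{i-1} + p_{i-2}, q_i = a_i*q_{i-1} + q_{i-2} with p_{-2}=0, p_{-1}=1, q_{-2}=1, q_{-1}=0:
  i=0: a_0=1, p_0 = 1*1 + 0 = 1, q_0 = 1*0 + 1 = 1.
  i=1: a_1=8, p_1 = 8*1 + 1 = 9, q_1 = 8*1 + 0 = 8.
  i=2: a_2=3, p_2 = 3*9 + 1 = 28, q_2 = 3*8 + 1 = 25.
  i=3: a_3=7, p_3 = 7*28 + 9 = 205, q_3 = 7*25 + 8 = 183.
  i=4: a_4=3, p_4 = 3*205 + 28 = 643, q_4 = 3*183 + 25 = 574.
  i=5: a_5=5, p_5 = 5*643 + 205 = 3420, q_5 = 5*574 + 183 = 3053.

1/1, 9/8, 28/25, 205/183, 643/574, 3420/3053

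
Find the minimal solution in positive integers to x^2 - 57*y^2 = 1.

First expand sqrt(57) as a continued fraction. With x_i = (sqrt(57) + m_i)/d_i and (m_0, d_0) = (0, 1): a_0 = floor(sqrt(57)) = 7, since 7^2 = 49 <= 57 < 64 = 8^2.
Iterate m_{i+1} = d_i*a_i - m_i, d_{i+1} = (57 - m_{i+1}^2)/d_i, a_{i+1} = floor((a_0 + m_{i+1})/d_{i+1}):
  m_1 = 1*7 - 0 = 7, d_1 = (57 - 7^2)/1 = 8/1 = 8, a_1 = floor((7 + 7)/8) = 1.
  m_2 = 8*1 - 7 = 1, d_2 = (57 - 1^2)/8 = 56/8 = 7, a_2 = floor((7 + 1)/7) = 1.
  m_3 = 7*1 - 1 = 6, d_3 = (57 - 6^2)/7 = 21/7 = 3, a_3 = floor((7 + 6)/3) = 4.
  m_4 = 3*4 - 6 = 6, d_4 = (57 - 6^2)/3 = 21/3 = 7, a_4 = floor((7 + 6)/7) = 1.
  m_5 = 7*1 - 6 = 1, d_5 = (57 - 1^2)/7 = 56/7 = 8, a_5 = floor((7 + 1)/8) = 1.
  m_6 = 8*1 - 1 = 7, d_6 = (57 - 7^2)/8 = 8/8 = 1, a_6 = floor((7 + 7)/1) = 14.
  m_7 = 1*14 - 7 = 7, d_7 = (57 - 7^2)/1 = 8/1 = 8: (m_7, d_7) = (m_1, d_1) = (7, 8), so from here the quotients repeat a_1, ..., a_6; the period length is 6.
So sqrt(57) = [7; (1, 1, 4, 1, 1, 14)] with period length k = 6.
k is even, so the fundamental solution of x^2 - 57y^2 = 1 is (p_{k-1}, q_{k-1}) = (p_5, q_5); compute convergents through index 5.
Convergents (p_i = a_i*p_{i-1} + p_{i-2}, q_i = a_i*q_{i-1} + q_{i-2} with p_{-2}=0, p_{-1}=1, q_{-2}=1, q_{-1}=0):
  i=0: a_0=7, p_0 = 7*1 + 0 = 7, q_0 = 7*0 + 1 = 1.
  i=1: a_1=1, p_1 = 1*7 + 1 = 8, q_1 = 1*1 + 0 = 1.
  i=2: a_2=1, p_2 = 1*8 + 7 = 15, q_2 = 1*1 + 1 = 2.
  i=3: a_3=4, p_3 = 4*15 + 8 = 68, q_3 = 4*2 + 1 = 9.
  i=4: a_4=1, p_4 = 1*68 + 15 = 83, q_4 = 1*9 + 2 = 11.
  i=5: a_5=1, p_5 = 1*83 + 68 = 151, q_5 = 1*11 + 9 = 20.
Check: 151^2 - 57*20^2 = 22801 - 22800 = 1, so (x, y) = (151, 20) solves the equation, and by the theorem it is the least positive solution.

(x, y) = (151, 20)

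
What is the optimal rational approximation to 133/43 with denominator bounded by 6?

19/6

Expand x = 133/43 as a continued fraction with the Euclidean algorithm:
  133 = 3*43 + 4, so a_0 = 3.
  43 = 10*4 + 3, so a_1 = 10.
  4 = 1*3 + 1, so a_2 = 1.
  3 = 3*1 + 0, so a_3 = 3.
so x = [3; 10, 1, 3].
Convergents (p_i = a_i*p_{i-1} + p_{i-2}, q_i = a_i*q_{i-1} + q_{i-2} with p_{-2}=0, p_{-1}=1, q_{-2}=1, q_{-1}=0), until the denominator exceeds 6:
  i=0: a_0=3, p_0 = 3*1 + 0 = 3, q_0 = 3*0 + 1 = 1.
  i=1: a_1=10, p_1 = 10*3 + 1 = 31, q_1 = 10*1 + 0 = 10.
q_1 = 10 > 6, so the last convergent with denominator <= 6 is p_0/q_0 = 3/1.
The closest fraction with denominator <= 6 is either p_0/q_0 or the intermediate fraction (k*p_0 + p_{-1})/(k*q_0 + q_{-1}) with the largest k >= 1 whose denominator stays <= 6; these approach x as k grows, and every other convergent or intermediate fraction in range is farther away.
Largest k: floor((6 - q_{-1})/q_0) = floor((6 - 0)/1) = 6 (using the seeds p_{-1} = 1, q_{-1} = 0).
That gives (6*3 + 1)/(6*1 + 0) = 19/6.
Compare the errors: |x - 3/1| = |133*1 - 3*43|/(43*1) = 4/43, and |x - 19/6| = |133*6 - 19*43|/(43*6) = 19/258.
Cross-multiplying, 19*43 = 817 < 1032 = 4*258, so 19/258 is smaller: the intermediate fraction 19/6 is closer to x than 3/1.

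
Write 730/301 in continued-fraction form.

Run the Euclidean algorithm on 730 and 301; the successive quotients are the partial quotients a_0, a_1, ... (each step inverts the fractional part left over by the previous one):
  730 = 2*301 + 128, so a_0 = 2.
  301 = 2*128 + 45, so a_1 = 2.
  128 = 2*45 + 38, so a_2 = 2.
  45 = 1*38 + 7, so a_3 = 1.
  38 = 5*7 + 3, so a_4 = 5.
  7 = 2*3 + 1, so a_5 = 2.
  3 = 3*1 + 0, so a_6 = 3.
The remainder reaches 0 after 7 divisions, so the expansion has 7 partial quotients, read off in order.

[2; 2, 2, 1, 5, 2, 3]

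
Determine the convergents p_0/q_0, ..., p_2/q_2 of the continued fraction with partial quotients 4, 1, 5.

4/1, 5/1, 29/6

Using the convergent recurrence p_i = a_i*p_{i-1} + p_{i-2}, q_i = a_i*q_{i-1} + q_{i-2} with p_{-2}=0, p_{-1}=1, q_{-2}=1, q_{-1}=0:
  i=0: a_0=4, p_0 = 4*1 + 0 = 4, q_0 = 4*0 + 1 = 1.
  i=1: a_1=1, p_1 = 1*4 + 1 = 5, q_1 = 1*1 + 0 = 1.
  i=2: a_2=5, p_2 = 5*5 + 4 = 29, q_2 = 5*1 + 1 = 6.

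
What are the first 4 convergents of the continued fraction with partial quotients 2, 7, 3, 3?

2/1, 15/7, 47/22, 156/73

Using the convergent recurrence p_i = a_i*p_{i-1} + p_{i-2}, q_i = a_i*q_{i-1} + q_{i-2} with p_{-2}=0, p_{-1}=1, q_{-2}=1, q_{-1}=0:
  i=0: a_0=2, p_0 = 2*1 + 0 = 2, q_0 = 2*0 + 1 = 1.
  i=1: a_1=7, p_1 = 7*2 + 1 = 15, q_1 = 7*1 + 0 = 7.
  i=2: a_2=3, p_2 = 3*15 + 2 = 47, q_2 = 3*7 + 1 = 22.
  i=3: a_3=3, p_3 = 3*47 + 15 = 156, q_3 = 3*22 + 7 = 73.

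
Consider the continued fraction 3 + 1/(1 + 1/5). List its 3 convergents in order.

Using the convergent recurrence p_i = a_i*p_{i-1} + p_{i-2}, q_i = a_i*q_{i-1} + q_{i-2} with p_{-2}=0, p_{-1}=1, q_{-2}=1, q_{-1}=0:
  i=0: a_0=3, p_0 = 3*1 + 0 = 3, q_0 = 3*0 + 1 = 1.
  i=1: a_1=1, p_1 = 1*3 + 1 = 4, q_1 = 1*1 + 0 = 1.
  i=2: a_2=5, p_2 = 5*4 + 3 = 23, q_2 = 5*1 + 1 = 6.

3/1, 4/1, 23/6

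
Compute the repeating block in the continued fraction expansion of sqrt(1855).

Write x_i = (sqrt(1855) + m_i)/d_i with (m_0, d_0) = (0, 1). a_0 = floor(sqrt(1855)) = 43, since 43^2 = 1849 <= 1855 < 1936 = 44^2.
Iterate m_{i+1} = d_i*a_i - m_i, d_{i+1} = (1855 - m_{i+1}^2)/d_i, a_{i+1} = floor((a_0 + m_{i+1})/d_{i+1}):
  m_1 = 1*43 - 0 = 43, d_1 = (1855 - 43^2)/1 = 6/1 = 6, a_1 = floor((43 + 43)/6) = 14.
  m_2 = 6*14 - 43 = 41, d_2 = (1855 - 41^2)/6 = 174/6 = 29, a_2 = floor((43 + 41)/29) = 2.
  m_3 = 29*2 - 41 = 17, d_3 = (1855 - 17^2)/29 = 1566/29 = 54, a_3 = floor((43 + 17)/54) = 1.
  m_4 = 54*1 - 17 = 37, d_4 = (1855 - 37^2)/54 = 486/54 = 9, a_4 = floor((43 + 37)/9) = 8.
  m_5 = 9*8 - 37 = 35, d_5 = (1855 - 35^2)/9 = 630/9 = 70, a_5 = floor((43 + 35)/70) = 1.
  m_6 = 70*1 - 35 = 35, d_6 = (1855 - 35^2)/70 = 630/70 = 9, a_6 = floor((43 + 35)/9) = 8.
  m_7 = 9*8 - 35 = 37, d_7 = (1855 - 37^2)/9 = 486/9 = 54, a_7 = floor((43 + 37)/54) = 1.
  m_8 = 54*1 - 37 = 17, d_8 = (1855 - 17^2)/54 = 1566/54 = 29, a_8 = floor((43 + 17)/29) = 2.
  m_9 = 29*2 - 17 = 41, d_9 = (1855 - 41^2)/29 = 174/29 = 6, a_9 = floor((43 + 41)/6) = 14.
  m_10 = 6*14 - 41 = 43, d_10 = (1855 - 43^2)/6 = 6/6 = 1, a_10 = floor((43 + 43)/1) = 86.
  m_11 = 1*86 - 43 = 43, d_11 = (1855 - 43^2)/1 = 6/1 = 6: (m_11, d_11) = (m_1, d_1) = (43, 6), so from here the quotients repeat a_1, ..., a_10; the period length is 10.
Hence the expansion of sqrt(1855) is a_0 = 43 followed by the repeating block 14, 2, 1, 8, 1, 8, 1, 2, 14, 86 (period 10).

[43; (14, 2, 1, 8, 1, 8, 1, 2, 14, 86)]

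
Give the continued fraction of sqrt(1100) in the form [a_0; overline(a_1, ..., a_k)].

Write x_i = (sqrt(1100) + m_i)/d_i with (m_0, d_0) = (0, 1). a_0 = floor(sqrt(1100)) = 33, since 33^2 = 1089 <= 1100 < 1156 = 34^2.
Iterate m_{i+1} = d_i*a_i - m_i, d_{i+1} = (1100 - m_{i+1}^2)/d_i, a_{i+1} = floor((a_0 + m_{i+1})/d_{i+1}):
  m_1 = 1*33 - 0 = 33, d_1 = (1100 - 33^2)/1 = 11/1 = 11, a_1 = floor((33 + 33)/11) = 6.
  m_2 = 11*6 - 33 = 33, d_2 = (1100 - 33^2)/11 = 11/11 = 1, a_2 = floor((33 + 33)/1) = 66.
  m_3 = 1*66 - 33 = 33, d_3 = (1100 - 33^2)/1 = 11/1 = 11: (m_3, d_3) = (m_1, d_1) = (33, 11), so from here the quotients repeat a_1, a_2; the period length is 2.
Hence the expansion of sqrt(1100) is a_0 = 33 followed by the repeating block 6, 66 (period 2).

[33; overline(6, 66)]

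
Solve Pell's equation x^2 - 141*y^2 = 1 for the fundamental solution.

First expand sqrt(141) as a continued fraction. With x_i = (sqrt(141) + m_i)/d_i and (m_0, d_0) = (0, 1): a_0 = floor(sqrt(141)) = 11, since 11^2 = 121 <= 141 < 144 = 12^2.
Iterate m_{i+1} = d_i*a_i - m_i, d_{i+1} = (141 - m_{i+1}^2)/d_i, a_{i+1} = floor((a_0 + m_{i+1})/d_{i+1}):
  m_1 = 1*11 - 0 = 11, d_1 = (141 - 11^2)/1 = 20/1 = 20, a_1 = floor((11 + 11)/20) = 1.
  m_2 = 20*1 - 11 = 9, d_2 = (141 - 9^2)/20 = 60/20 = 3, a_2 = floor((11 + 9)/3) = 6.
  m_3 = 3*6 - 9 = 9, d_3 = (141 - 9^2)/3 = 60/3 = 20, a_3 = floor((11 + 9)/20) = 1.
  m_4 = 20*1 - 9 = 11, d_4 = (141 - 11^2)/20 = 20/20 = 1, a_4 = floor((11 + 11)/1) = 22.
  m_5 = 1*22 - 11 = 11, d_5 = (141 - 11^2)/1 = 20/1 = 20: (m_5, d_5) = (m_1, d_1) = (11, 20), so from here the quotients repeat a_1, ..., a_4; the period length is 4.
So sqrt(141) = [11; (1, 6, 1, 22)] with period length k = 4.
k is even, so the fundamental solution of x^2 - 141y^2 = 1 is (p_{k-1}, q_{k-1}) = (p_3, q_3); compute convergents through index 3.
Convergents (p_i = a_i*p_{i-1} + p_{i-2}, q_i = a_i*q_{i-1} + q_{i-2} with p_{-2}=0, p_{-1}=1, q_{-2}=1, q_{-1}=0):
  i=0: a_0=11, p_0 = 11*1 + 0 = 11, q_0 = 11*0 + 1 = 1.
  i=1: a_1=1, p_1 = 1*11 + 1 = 12, q_1 = 1*1 + 0 = 1.
  i=2: a_2=6, p_2 = 6*12 + 11 = 83, q_2 = 6*1 + 1 = 7.
  i=3: a_3=1, p_3 = 1*83 + 12 = 95, q_3 = 1*7 + 1 = 8.
Check: 95^2 - 141*8^2 = 9025 - 9024 = 1, so (x, y) = (95, 8) solves the equation, and by the theorem it is the least positive solution.

(x, y) = (95, 8)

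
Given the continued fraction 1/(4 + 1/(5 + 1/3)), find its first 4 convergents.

0/1, 1/4, 5/21, 16/67

Using the convergent recurrence p_i = a_i*p_{i-1} + p_{i-2}, q_i = a_i*q_{i-1} + q_{i-2} with p_{-2}=0, p_{-1}=1, q_{-2}=1, q_{-1}=0:
  i=0: a_0=0, p_0 = 0*1 + 0 = 0, q_0 = 0*0 + 1 = 1.
  i=1: a_1=4, p_1 = 4*0 + 1 = 1, q_1 = 4*1 + 0 = 4.
  i=2: a_2=5, p_2 = 5*1 + 0 = 5, q_2 = 5*4 + 1 = 21.
  i=3: a_3=3, p_3 = 3*5 + 1 = 16, q_3 = 3*21 + 4 = 67.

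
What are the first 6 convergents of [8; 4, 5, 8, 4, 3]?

Using the convergent recurrence p_i = a_i*p_{i-1} + p_{i-2}, q_i = a_i*q_{i-1} + q_{i-2} with p_{-2}=0, p_{-1}=1, q_{-2}=1, q_{-1}=0:
  i=0: a_0=8, p_0 = 8*1 + 0 = 8, q_0 = 8*0 + 1 = 1.
  i=1: a_1=4, p_1 = 4*8 + 1 = 33, q_1 = 4*1 + 0 = 4.
  i=2: a_2=5, p_2 = 5*33 + 8 = 173, q_2 = 5*4 + 1 = 21.
  i=3: a_3=8, p_3 = 8*173 + 33 = 1417, q_3 = 8*21 + 4 = 172.
  i=4: a_4=4, p_4 = 4*1417 + 173 = 5841, q_4 = 4*172 + 21 = 709.
  i=5: a_5=3, p_5 = 3*5841 + 1417 = 18940, q_5 = 3*709 + 172 = 2299.

8/1, 33/4, 173/21, 1417/172, 5841/709, 18940/2299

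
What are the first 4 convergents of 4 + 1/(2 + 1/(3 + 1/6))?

4/1, 9/2, 31/7, 195/44

Using the convergent recurrence p_i = a_i*p_{i-1} + p_{i-2}, q_i = a_i*q_{i-1} + q_{i-2} with p_{-2}=0, p_{-1}=1, q_{-2}=1, q_{-1}=0:
  i=0: a_0=4, p_0 = 4*1 + 0 = 4, q_0 = 4*0 + 1 = 1.
  i=1: a_1=2, p_1 = 2*4 + 1 = 9, q_1 = 2*1 + 0 = 2.
  i=2: a_2=3, p_2 = 3*9 + 4 = 31, q_2 = 3*2 + 1 = 7.
  i=3: a_3=6, p_3 = 6*31 + 9 = 195, q_3 = 6*7 + 2 = 44.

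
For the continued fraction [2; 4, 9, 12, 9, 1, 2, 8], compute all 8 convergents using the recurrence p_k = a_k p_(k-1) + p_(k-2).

Using the convergent recurrence p_i = a_i*p_{i-1} + p_{i-2}, q_i = a_i*q_{i-1} + q_{i-2} with p_{-2}=0, p_{-1}=1, q_{-2}=1, q_{-1}=0:
  i=0: a_0=2, p_0 = 2*1 + 0 = 2, q_0 = 2*0 + 1 = 1.
  i=1: a_1=4, p_1 = 4*2 + 1 = 9, q_1 = 4*1 + 0 = 4.
  i=2: a_2=9, p_2 = 9*9 + 2 = 83, q_2 = 9*4 + 1 = 37.
  i=3: a_3=12, p_3 = 12*83 + 9 = 1005, q_3 = 12*37 + 4 = 448.
  i=4: a_4=9, p_4 = 9*1005 + 83 = 9128, q_4 = 9*448 + 37 = 4069.
  i=5: a_5=1, p_5 = 1*9128 + 1005 = 10133, q_5 = 1*4069 + 448 = 4517.
  i=6: a_6=2, p_6 = 2*10133 + 9128 = 29394, q_6 = 2*4517 + 4069 = 13103.
  i=7: a_7=8, p_7 = 8*29394 + 10133 = 245285, q_7 = 8*13103 + 4517 = 109341.

2/1, 9/4, 83/37, 1005/448, 9128/4069, 10133/4517, 29394/13103, 245285/109341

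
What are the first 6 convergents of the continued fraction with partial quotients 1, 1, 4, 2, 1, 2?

1/1, 2/1, 9/5, 20/11, 29/16, 78/43

Using the convergent recurrence p_i = a_i*p_{i-1} + p_{i-2}, q_i = a_i*q_{i-1} + q_{i-2} with p_{-2}=0, p_{-1}=1, q_{-2}=1, q_{-1}=0:
  i=0: a_0=1, p_0 = 1*1 + 0 = 1, q_0 = 1*0 + 1 = 1.
  i=1: a_1=1, p_1 = 1*1 + 1 = 2, q_1 = 1*1 + 0 = 1.
  i=2: a_2=4, p_2 = 4*2 + 1 = 9, q_2 = 4*1 + 1 = 5.
  i=3: a_3=2, p_3 = 2*9 + 2 = 20, q_3 = 2*5 + 1 = 11.
  i=4: a_4=1, p_4 = 1*20 + 9 = 29, q_4 = 1*11 + 5 = 16.
  i=5: a_5=2, p_5 = 2*29 + 20 = 78, q_5 = 2*16 + 11 = 43.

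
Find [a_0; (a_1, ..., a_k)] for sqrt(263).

Write x_i = (sqrt(263) + m_i)/d_i with (m_0, d_0) = (0, 1). a_0 = floor(sqrt(263)) = 16, since 16^2 = 256 <= 263 < 289 = 17^2.
Iterate m_{i+1} = d_i*a_i - m_i, d_{i+1} = (263 - m_{i+1}^2)/d_i, a_{i+1} = floor((a_0 + m_{i+1})/d_{i+1}):
  m_1 = 1*16 - 0 = 16, d_1 = (263 - 16^2)/1 = 7/1 = 7, a_1 = floor((16 + 16)/7) = 4.
  m_2 = 7*4 - 16 = 12, d_2 = (263 - 12^2)/7 = 119/7 = 17, a_2 = floor((16 + 12)/17) = 1.
  m_3 = 17*1 - 12 = 5, d_3 = (263 - 5^2)/17 = 238/17 = 14, a_3 = floor((16 + 5)/14) = 1.
  m_4 = 14*1 - 5 = 9, d_4 = (263 - 9^2)/14 = 182/14 = 13, a_4 = floor((16 + 9)/13) = 1.
  m_5 = 13*1 - 9 = 4, d_5 = (263 - 4^2)/13 = 247/13 = 19, a_5 = floor((16 + 4)/19) = 1.
  m_6 = 19*1 - 4 = 15, d_6 = (263 - 15^2)/19 = 38/19 = 2, a_6 = floor((16 + 15)/2) = 15.
  m_7 = 2*15 - 15 = 15, d_7 = (263 - 15^2)/2 = 38/2 = 19, a_7 = floor((16 + 15)/19) = 1.
  m_8 = 19*1 - 15 = 4, d_8 = (263 - 4^2)/19 = 247/19 = 13, a_8 = floor((16 + 4)/13) = 1.
  m_9 = 13*1 - 4 = 9, d_9 = (263 - 9^2)/13 = 182/13 = 14, a_9 = floor((16 + 9)/14) = 1.
  m_10 = 14*1 - 9 = 5, d_10 = (263 - 5^2)/14 = 238/14 = 17, a_10 = floor((16 + 5)/17) = 1.
  m_11 = 17*1 - 5 = 12, d_11 = (263 - 12^2)/17 = 119/17 = 7, a_11 = floor((16 + 12)/7) = 4.
  m_12 = 7*4 - 12 = 16, d_12 = (263 - 16^2)/7 = 7/7 = 1, a_12 = floor((16 + 16)/1) = 32.
  m_13 = 1*32 - 16 = 16, d_13 = (263 - 16^2)/1 = 7/1 = 7: (m_13, d_13) = (m_1, d_1) = (16, 7), so from here the quotients repeat a_1, ..., a_12; the period length is 12.
Hence the expansion of sqrt(263) is a_0 = 16 followed by the repeating block 4, 1, 1, 1, 1, 15, 1, 1, 1, 1, 4, 32 (period 12).

[16; (4, 1, 1, 1, 1, 15, 1, 1, 1, 1, 4, 32)]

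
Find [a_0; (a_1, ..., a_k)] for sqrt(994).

[31; (1, 1, 8, 1, 1, 62)]

Write x_i = (sqrt(994) + m_i)/d_i with (m_0, d_0) = (0, 1). a_0 = floor(sqrt(994)) = 31, since 31^2 = 961 <= 994 < 1024 = 32^2.
Iterate m_{i+1} = d_i*a_i - m_i, d_{i+1} = (994 - m_{i+1}^2)/d_i, a_{i+1} = floor((a_0 + m_{i+1})/d_{i+1}):
  m_1 = 1*31 - 0 = 31, d_1 = (994 - 31^2)/1 = 33/1 = 33, a_1 = floor((31 + 31)/33) = 1.
  m_2 = 33*1 - 31 = 2, d_2 = (994 - 2^2)/33 = 990/33 = 30, a_2 = floor((31 + 2)/30) = 1.
  m_3 = 30*1 - 2 = 28, d_3 = (994 - 28^2)/30 = 210/30 = 7, a_3 = floor((31 + 28)/7) = 8.
  m_4 = 7*8 - 28 = 28, d_4 = (994 - 28^2)/7 = 210/7 = 30, a_4 = floor((31 + 28)/30) = 1.
  m_5 = 30*1 - 28 = 2, d_5 = (994 - 2^2)/30 = 990/30 = 33, a_5 = floor((31 + 2)/33) = 1.
  m_6 = 33*1 - 2 = 31, d_6 = (994 - 31^2)/33 = 33/33 = 1, a_6 = floor((31 + 31)/1) = 62.
  m_7 = 1*62 - 31 = 31, d_7 = (994 - 31^2)/1 = 33/1 = 33: (m_7, d_7) = (m_1, d_1) = (31, 33), so from here the quotients repeat a_1, ..., a_6; the period length is 6.
Hence the expansion of sqrt(994) is a_0 = 31 followed by the repeating block 1, 1, 8, 1, 1, 62 (period 6).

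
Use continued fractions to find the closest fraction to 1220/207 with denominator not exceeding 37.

165/28

Expand x = 1220/207 as a continued fraction with the Euclidean algorithm:
  1220 = 5*207 + 185, so a_0 = 5.
  207 = 1*185 + 22, so a_1 = 1.
  185 = 8*22 + 9, so a_2 = 8.
  22 = 2*9 + 4, so a_3 = 2.
  9 = 2*4 + 1, so a_4 = 2.
  4 = 4*1 + 0, so a_5 = 4.
so x = [5; 1, 8, 2, 2, 4].
Convergents (p_i = a_i*p_{i-1} + p_{i-2}, q_i = a_i*q_{i-1} + q_{i-2} with p_{-2}=0, p_{-1}=1, q_{-2}=1, q_{-1}=0), until the denominator exceeds 37:
  i=0: a_0=5, p_0 = 5*1 + 0 = 5, q_0 = 5*0 + 1 = 1.
  i=1: a_1=1, p_1 = 1*5 + 1 = 6, q_1 = 1*1 + 0 = 1.
  i=2: a_2=8, p_2 = 8*6 + 5 = 53, q_2 = 8*1 + 1 = 9.
  i=3: a_3=2, p_3 = 2*53 + 6 = 112, q_3 = 2*9 + 1 = 19.
  i=4: a_4=2, p_4 = 2*112 + 53 = 277, q_4 = 2*19 + 9 = 47.
q_4 = 47 > 37, so the last convergent with denominator <= 37 is p_3/q_3 = 112/19.
The closest fraction with denominator <= 37 is either p_3/q_3 or the intermediate fraction (k*p_3 + p_2)/(k*q_3 + q_2) with the largest k >= 1 whose denominator stays <= 37; these approach x as k grows, and every other convergent or intermediate fraction in range is farther away.
Largest k: floor((37 - q_2)/q_3) = floor((37 - 9)/19) = 1.
That gives (1*112 + 53)/(1*19 + 9) = 165/28.
Compare the errors: |x - 112/19| = |1220*19 - 112*207|/(207*19) = 4/3933, and |x - 165/28| = |1220*28 - 165*207|/(207*28) = 5/5796.
Cross-multiplying, 5*3933 = 19665 < 23184 = 4*5796, so 5/5796 is smaller: the intermediate fraction 165/28 is closer to x than 112/19.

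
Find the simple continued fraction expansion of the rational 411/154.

Run the Euclidean algorithm on 411 and 154; the successive quotients are the partial quotients a_0, a_1, ... (each step inverts the fractional part left over by the previous one):
  411 = 2*154 + 103, so a_0 = 2.
  154 = 1*103 + 51, so a_1 = 1.
  103 = 2*51 + 1, so a_2 = 2.
  51 = 51*1 + 0, so a_3 = 51.
The remainder reaches 0 after 4 divisions, so the expansion has 4 partial quotients, read off in order.

[2; 1, 2, 51]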